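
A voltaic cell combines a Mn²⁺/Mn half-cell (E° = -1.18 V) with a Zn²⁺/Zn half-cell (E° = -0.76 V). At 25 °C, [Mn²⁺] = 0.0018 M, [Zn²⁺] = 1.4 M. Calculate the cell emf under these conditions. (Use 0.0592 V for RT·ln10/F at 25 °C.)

0.506 V

The Zn²⁺/Zn couple has the higher reduction potential and acts as the cathode, so E°_cell = -0.76 − (-1.18) = 0.42 V.
Balancing electrons gives n = 2; the reaction quotient is Q = [Mn²⁺]/[Zn²⁺] = 0.00129.
At 25 °C, E = E° − (0.0592/n) log Q = 0.42 − (0.0592/2)(-2.891) = 0.420 + 0.086 = 0.506 V.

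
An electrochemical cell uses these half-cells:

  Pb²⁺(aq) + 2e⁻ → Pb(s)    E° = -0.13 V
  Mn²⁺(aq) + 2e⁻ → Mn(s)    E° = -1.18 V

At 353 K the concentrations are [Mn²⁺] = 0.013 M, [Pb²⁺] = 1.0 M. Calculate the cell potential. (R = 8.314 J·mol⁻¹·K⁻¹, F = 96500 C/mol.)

1.12 V

The Pb²⁺/Pb couple has the higher reduction potential and acts as the cathode, so E°_cell = -0.13 − (-1.18) = 1.05 V.
Balancing electrons gives n = 2; the reaction quotient is Q = [Mn²⁺]/[Pb²⁺] = 0.0130.
E = E° − (RT/nF) ln Q = 1.05 − (8.314×353)/(2×96500) × (-4.343) = 1.050 + 0.066 = 1.116 V.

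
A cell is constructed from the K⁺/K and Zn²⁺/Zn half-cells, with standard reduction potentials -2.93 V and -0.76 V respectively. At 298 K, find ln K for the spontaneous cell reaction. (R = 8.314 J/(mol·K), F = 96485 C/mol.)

ln K = 169.0

E°_cell = -0.76 − (-2.93) = 2.17 V, with n = 2 electrons transferred.
At equilibrium E = 0, so the Nernst equation gives ln K = nFE°/RT = (2)(96485)(2.17)/((8.314)(298)) = 169.01.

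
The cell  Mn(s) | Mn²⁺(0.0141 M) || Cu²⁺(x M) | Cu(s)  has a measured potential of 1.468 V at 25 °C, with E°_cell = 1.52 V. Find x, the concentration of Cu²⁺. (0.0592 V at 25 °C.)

2.5 × 10^-4 M

From the Nernst equation, log Q = n(E° − E)/0.0592 = 2(1.52 − 1.468)/0.0592 = 1.757, so Q = 57.1.
With Q = [Mn²⁺]/[Cu²⁺] and the known concentrations, [Cu²⁺] in the denominator gives [Cu²⁺] = 2.5 × 10^-4 M.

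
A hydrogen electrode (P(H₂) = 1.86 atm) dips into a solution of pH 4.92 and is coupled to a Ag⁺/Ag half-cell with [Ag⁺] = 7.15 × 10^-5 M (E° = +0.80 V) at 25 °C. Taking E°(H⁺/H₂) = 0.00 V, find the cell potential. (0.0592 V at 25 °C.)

The Ag⁺/Ag couple is the cathode, so E°_cell = 0.80 V; n = 2.
[H⁺] = 10^(−4.92) = 1.2 × 10^-5 M, and Q = [H⁺]^2 / ([Ag⁺]^2·P(H₂)) = 0.0152.
E = E° − (0.0592/2) log Q = 0.80 − (0.0592/2)(-1.818) = 0.854 V.

0.85 V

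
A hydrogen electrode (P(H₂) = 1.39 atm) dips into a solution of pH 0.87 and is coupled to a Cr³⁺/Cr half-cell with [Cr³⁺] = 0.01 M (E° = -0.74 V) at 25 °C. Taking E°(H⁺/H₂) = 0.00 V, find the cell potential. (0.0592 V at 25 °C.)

The hydrogen couple is the cathode, so E°_cell = 0.74 V; n = 6.
[H⁺] = 10^(−0.87) = 0.13 M, and Q = [Cr³⁺]^2·P(H₂)^3 / [H⁺]^6 = 44.6.
E = E° − (0.0592/6) log Q = 0.74 − (0.0592/6)(1.649) = 0.724 V.

0.72 V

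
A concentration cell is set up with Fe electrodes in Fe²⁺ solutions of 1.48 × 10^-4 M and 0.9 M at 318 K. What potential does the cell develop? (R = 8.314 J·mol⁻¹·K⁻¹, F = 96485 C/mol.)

0.12 V

Both half-cells are Fe²⁺/Fe, so E°_cell = 0. The concentrated side is the cathode; the cell reaction moves Fe²⁺ from high to low concentration with n = 2.
Q = [Fe²⁺]_dilute/[Fe²⁺]_conc = 1.48 × 10^-4/0.9 = 1.64 × 10^-4.
E = 0 − (RT/nF) ln Q = −((8.314×318)/(2×96485))(-8.713) = 0.1194 V.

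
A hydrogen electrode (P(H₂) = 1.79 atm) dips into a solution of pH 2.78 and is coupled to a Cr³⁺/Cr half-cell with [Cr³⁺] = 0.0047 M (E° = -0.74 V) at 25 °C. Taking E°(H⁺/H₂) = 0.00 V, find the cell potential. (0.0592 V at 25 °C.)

The hydrogen couple is the cathode, so E°_cell = 0.74 V; n = 6.
[H⁺] = 10^(−2.78) = 0.0017 M, and Q = [Cr³⁺]^2·P(H₂)^3 / [H⁺]^6 = 6.06 × 10^12.
E = E° − (0.0592/6) log Q = 0.74 − (0.0592/6)(12.783) = 0.614 V.

0.61 V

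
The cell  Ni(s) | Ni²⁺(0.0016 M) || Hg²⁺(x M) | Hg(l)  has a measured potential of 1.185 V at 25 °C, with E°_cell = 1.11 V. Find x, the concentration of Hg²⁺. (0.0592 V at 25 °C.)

0.55 M

From the Nernst equation, log Q = n(E° − E)/0.0592 = 2(1.11 − 1.185)/0.0592 = -2.534, so Q = 0.00293.
With Q = [Ni²⁺]/[Hg²⁺] and the known concentrations, [Hg²⁺] in the denominator gives [Hg²⁺] = 0.55 M.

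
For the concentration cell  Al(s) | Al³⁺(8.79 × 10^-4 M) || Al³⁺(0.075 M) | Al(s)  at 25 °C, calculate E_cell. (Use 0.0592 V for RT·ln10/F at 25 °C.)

Both half-cells are Al³⁺/Al, so E°_cell = 0. The concentrated side is the cathode; the cell reaction moves Al³⁺ from high to low concentration with n = 3.
Q = [Al³⁺]_dilute/[Al³⁺]_conc = 8.79 × 10^-4/0.075 = 0.0117.
E = 0 − (0.0592/3) log Q = −(0.0592/3)(-1.931) = 0.0381 V.

0.038 V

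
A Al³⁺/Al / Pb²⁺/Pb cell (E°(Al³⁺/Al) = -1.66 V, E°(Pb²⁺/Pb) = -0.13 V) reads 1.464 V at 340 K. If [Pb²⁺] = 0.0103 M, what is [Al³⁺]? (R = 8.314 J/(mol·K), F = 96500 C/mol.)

From the Nernst equation, ln Q = nF(E° − E)/RT = 6×96500×(1.53 − 1.464)/(8.314×340) = 13.519, so Q = 7.43 × 10^5.
With Q = [Al³⁺]^2/[Pb²⁺]^3 and the known concentrations, [Al³⁺]^2 in the numerator gives [Al³⁺] = 0.9 M.

0.9 M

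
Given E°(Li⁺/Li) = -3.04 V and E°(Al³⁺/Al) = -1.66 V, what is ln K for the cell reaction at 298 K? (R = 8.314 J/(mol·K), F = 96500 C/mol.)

E°_cell = -1.66 − (-3.04) = 1.38 V, with n = 3 electrons transferred.
At equilibrium E = 0, so the Nernst equation gives ln K = nFE°/RT = (3)(96500)(1.38)/((8.314)(298)) = 161.25.

ln K = 161.3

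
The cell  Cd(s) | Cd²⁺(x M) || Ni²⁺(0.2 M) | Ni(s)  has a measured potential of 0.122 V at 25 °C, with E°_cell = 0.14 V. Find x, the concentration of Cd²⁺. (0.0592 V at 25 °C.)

0.81 M

From the Nernst equation, log Q = n(E° − E)/0.0592 = 2(0.14 − 0.122)/0.0592 = 0.608, so Q = 4.06.
With Q = [Cd²⁺]/[Ni²⁺] and the known concentrations, [Cd²⁺] in the numerator gives [Cd²⁺] = 0.81 M.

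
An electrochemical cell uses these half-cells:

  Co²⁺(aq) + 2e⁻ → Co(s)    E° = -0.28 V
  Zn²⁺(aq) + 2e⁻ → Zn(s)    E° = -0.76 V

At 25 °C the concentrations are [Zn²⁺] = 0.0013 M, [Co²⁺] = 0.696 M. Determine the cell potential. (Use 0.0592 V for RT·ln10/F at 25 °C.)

The Co²⁺/Co couple has the higher reduction potential and acts as the cathode, so E°_cell = -0.28 − (-0.76) = 0.48 V.
Balancing electrons gives n = 2; the reaction quotient is Q = [Zn²⁺]/[Co²⁺] = 0.00187.
At 25 °C, E = E° − (0.0592/n) log Q = 0.48 − (0.0592/2)(-2.729) = 0.480 + 0.081 = 0.561 V.

0.561 V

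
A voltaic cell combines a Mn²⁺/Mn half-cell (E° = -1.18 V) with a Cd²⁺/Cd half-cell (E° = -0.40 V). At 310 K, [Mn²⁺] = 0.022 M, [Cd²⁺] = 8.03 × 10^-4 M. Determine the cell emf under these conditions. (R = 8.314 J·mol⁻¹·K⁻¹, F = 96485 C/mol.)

The Cd²⁺/Cd couple has the higher reduction potential and acts as the cathode, so E°_cell = -0.40 − (-1.18) = 0.78 V.
Balancing electrons gives n = 2; the reaction quotient is Q = [Mn²⁺]/[Cd²⁺] = 27.4.
E = E° − (RT/nF) ln Q = 0.78 − (8.314×310)/(2×96485) × (3.310) = 0.780 − 0.044 = 0.736 V.

0.736 V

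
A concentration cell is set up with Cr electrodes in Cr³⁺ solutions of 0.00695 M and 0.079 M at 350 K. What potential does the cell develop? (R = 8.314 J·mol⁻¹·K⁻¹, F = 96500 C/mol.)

0.024 V

Both half-cells are Cr³⁺/Cr, so E°_cell = 0. The concentrated side is the cathode; the cell reaction moves Cr³⁺ from high to low concentration with n = 3.
Q = [Cr³⁺]_dilute/[Cr³⁺]_conc = 0.00695/0.079 = 0.0880.
E = 0 − (RT/nF) ln Q = −((8.314×350)/(3×96500))(-2.431) = 0.0244 V.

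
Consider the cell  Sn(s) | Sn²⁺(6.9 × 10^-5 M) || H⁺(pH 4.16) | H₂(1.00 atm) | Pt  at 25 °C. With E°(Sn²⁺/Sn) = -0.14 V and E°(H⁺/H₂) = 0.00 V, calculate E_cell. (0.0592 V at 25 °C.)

The hydrogen couple is the cathode, so E°_cell = 0.14 V; n = 2.
[H⁺] = 10^(−4.16) = 6.9 × 10^-5 M, and Q = [Sn²⁺]·P(H₂) / [H⁺]^2 = 1.44 × 10^4.
E = E° − (0.0592/2) log Q = 0.14 − (0.0592/2)(4.159) = 0.017 V.

0.017 V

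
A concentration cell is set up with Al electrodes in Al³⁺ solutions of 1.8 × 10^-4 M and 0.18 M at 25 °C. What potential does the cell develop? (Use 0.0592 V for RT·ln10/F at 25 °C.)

Both half-cells are Al³⁺/Al, so E°_cell = 0. The concentrated side is the cathode; the cell reaction moves Al³⁺ from high to low concentration with n = 3.
Q = [Al³⁺]_dilute/[Al³⁺]_conc = 1.8 × 10^-4/0.18 = 0.00100.
E = 0 − (0.0592/3) log Q = −(0.0592/3)(-3.000) = 0.0592 V.

0.059 V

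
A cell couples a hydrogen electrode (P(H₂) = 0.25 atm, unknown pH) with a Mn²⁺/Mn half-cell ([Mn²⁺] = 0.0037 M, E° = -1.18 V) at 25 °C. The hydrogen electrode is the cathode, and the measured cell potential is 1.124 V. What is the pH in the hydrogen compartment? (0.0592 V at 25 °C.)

E°_cell = 1.18 V and n = 2.
log Q = n(E° − E)/0.0592 = 2×(1.18 − 1.124)/0.0592 = 1.892.
With Q = [Mn²⁺]·P(H₂) / [H⁺]^2, solving for [H⁺] gives log[H⁺] = -2.463, so pH = 2.46.

pH = 2.46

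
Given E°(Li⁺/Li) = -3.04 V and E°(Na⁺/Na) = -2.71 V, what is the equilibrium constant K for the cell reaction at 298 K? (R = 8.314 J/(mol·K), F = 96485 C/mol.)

E°_cell = -2.71 − (-3.04) = 0.33 V, with n = 1 electron transferred.
At equilibrium E = 0, so the Nernst equation gives ln K = nFE°/RT = (1)(96485)(0.33)/((8.314)(298)) = 12.85.
K = e^12.85 = 3.8 × 10^5.

3.8 × 10^5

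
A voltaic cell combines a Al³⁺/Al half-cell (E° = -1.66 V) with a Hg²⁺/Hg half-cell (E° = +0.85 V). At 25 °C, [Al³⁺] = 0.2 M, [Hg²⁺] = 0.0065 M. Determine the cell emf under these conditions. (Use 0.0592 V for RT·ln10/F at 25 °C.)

2.46 V

The Hg²⁺/Hg couple has the higher reduction potential and acts as the cathode, so E°_cell = +0.85 − (-1.66) = 2.51 V.
Balancing electrons gives n = 6; the reaction quotient is Q = [Al³⁺]^2/[Hg²⁺]^3 = 1.46 × 10^5.
At 25 °C, E = E° − (0.0592/n) log Q = 2.51 − (0.0592/6)(5.163) = 2.510 − 0.051 = 2.459 V.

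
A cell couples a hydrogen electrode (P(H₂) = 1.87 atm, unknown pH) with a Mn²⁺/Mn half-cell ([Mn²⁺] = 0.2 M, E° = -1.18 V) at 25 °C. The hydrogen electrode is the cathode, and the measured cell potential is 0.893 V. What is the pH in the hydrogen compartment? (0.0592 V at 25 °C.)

pH = 5.06

E°_cell = 1.18 V and n = 2.
log Q = n(E° − E)/0.0592 = 2×(1.18 − 0.893)/0.0592 = 9.696.
With Q = [Mn²⁺]·P(H₂) / [H⁺]^2, solving for [H⁺] gives log[H⁺] = -5.062, so pH = 5.06.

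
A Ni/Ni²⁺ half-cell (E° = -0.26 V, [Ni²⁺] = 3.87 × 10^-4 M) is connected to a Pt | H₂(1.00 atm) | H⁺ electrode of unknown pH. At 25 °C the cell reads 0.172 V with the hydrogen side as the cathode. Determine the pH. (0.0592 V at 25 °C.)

E°_cell = 0.26 V and n = 2.
log Q = n(E° − E)/0.0592 = 2×(0.26 − 0.172)/0.0592 = 2.973.
With Q = [Ni²⁺]·P(H₂) / [H⁺]^2, solving for [H⁺] gives log[H⁺] = -3.193, so pH = 3.19.

pH = 3.19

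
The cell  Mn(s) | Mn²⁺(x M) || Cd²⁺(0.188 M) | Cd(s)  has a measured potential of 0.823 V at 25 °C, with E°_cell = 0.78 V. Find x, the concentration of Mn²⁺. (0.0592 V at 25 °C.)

0.0066 M

From the Nernst equation, log Q = n(E° − E)/0.0592 = 2(0.78 − 0.823)/0.0592 = -1.453, so Q = 0.0353.
With Q = [Mn²⁺]/[Cd²⁺] and the known concentrations, [Mn²⁺] in the numerator gives [Mn²⁺] = 0.0066 M.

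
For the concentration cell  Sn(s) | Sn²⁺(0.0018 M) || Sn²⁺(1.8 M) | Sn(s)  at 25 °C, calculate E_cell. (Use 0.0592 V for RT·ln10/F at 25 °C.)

Both half-cells are Sn²⁺/Sn, so E°_cell = 0. The concentrated side is the cathode; the cell reaction moves Sn²⁺ from high to low concentration with n = 2.
Q = [Sn²⁺]_dilute/[Sn²⁺]_conc = 0.0018/1.8 = 0.00100.
E = 0 − (0.0592/2) log Q = −(0.0592/2)(-3.000) = 0.0888 V.

0.089 V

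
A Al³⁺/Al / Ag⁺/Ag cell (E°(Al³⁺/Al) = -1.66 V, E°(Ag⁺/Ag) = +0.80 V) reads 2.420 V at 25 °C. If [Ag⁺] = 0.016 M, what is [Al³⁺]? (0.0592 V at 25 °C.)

From the Nernst equation, log Q = n(E° − E)/0.0592 = 3(2.46 − 2.420)/0.0592 = 2.027, so Q = 106.
With Q = [Al³⁺]/[Ag⁺]^3 and the known concentrations, [Al³⁺] in the numerator gives [Al³⁺] = 4.4 × 10^-4 M.

4.4 × 10^-4 M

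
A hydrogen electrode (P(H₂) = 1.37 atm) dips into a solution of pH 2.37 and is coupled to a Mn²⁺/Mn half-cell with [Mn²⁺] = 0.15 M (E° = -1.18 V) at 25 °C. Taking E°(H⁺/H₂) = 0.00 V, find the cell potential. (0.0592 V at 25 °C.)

1.06 V

The hydrogen couple is the cathode, so E°_cell = 1.18 V; n = 2.
[H⁺] = 10^(−2.37) = 0.0043 M, and Q = [Mn²⁺]·P(H₂) / [H⁺]^2 = 1.13 × 10^4.
E = E° − (0.0592/2) log Q = 1.18 − (0.0592/2)(4.053) = 1.060 V.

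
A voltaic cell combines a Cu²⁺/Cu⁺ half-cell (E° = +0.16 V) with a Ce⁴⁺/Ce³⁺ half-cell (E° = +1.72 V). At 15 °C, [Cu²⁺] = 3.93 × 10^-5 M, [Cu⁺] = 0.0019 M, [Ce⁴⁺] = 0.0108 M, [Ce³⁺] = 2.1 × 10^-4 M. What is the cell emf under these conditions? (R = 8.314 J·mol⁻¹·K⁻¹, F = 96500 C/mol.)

1.75 V

The Ce⁴⁺/Ce³⁺ couple has the higher reduction potential and acts as the cathode, so E°_cell = +1.72 − (+0.16) = 1.56 V.
Balancing electrons gives n = 1; the reaction quotient is Q = [Cu²⁺]·[Ce³⁺]/([Cu⁺]·[Ce⁴⁺]) = 4.02 × 10^-4.
E = E° − (RT/nF) ln Q = 1.56 − (8.314×288)/(1×96500) × (-7.819) = 1.560 + 0.194 = 1.754 V.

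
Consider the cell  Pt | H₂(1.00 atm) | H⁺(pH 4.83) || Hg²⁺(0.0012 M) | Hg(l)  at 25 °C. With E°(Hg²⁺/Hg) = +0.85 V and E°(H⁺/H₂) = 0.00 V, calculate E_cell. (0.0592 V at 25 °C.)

The Hg²⁺/Hg couple is the cathode, so E°_cell = 0.85 V; n = 2.
[H⁺] = 10^(−4.83) = 1.5 × 10^-5 M, and Q = [H⁺]^2 / ([Hg²⁺]·P(H₂)) = 1.82 × 10^-7.
E = E° − (0.0592/2) log Q = 0.85 − (0.0592/2)(-6.739) = 1.049 V.

1.05 V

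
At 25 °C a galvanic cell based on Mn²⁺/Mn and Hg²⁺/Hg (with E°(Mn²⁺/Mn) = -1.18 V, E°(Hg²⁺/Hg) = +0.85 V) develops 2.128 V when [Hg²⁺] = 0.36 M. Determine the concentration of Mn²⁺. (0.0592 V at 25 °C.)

From the Nernst equation, log Q = n(E° − E)/0.0592 = 2(2.03 − 2.128)/0.0592 = -3.311, so Q = 4.89 × 10^-4.
With Q = [Mn²⁺]/[Hg²⁺] and the known concentrations, [Mn²⁺] in the numerator gives [Mn²⁺] = 1.8 × 10^-4 M.

1.8 × 10^-4 M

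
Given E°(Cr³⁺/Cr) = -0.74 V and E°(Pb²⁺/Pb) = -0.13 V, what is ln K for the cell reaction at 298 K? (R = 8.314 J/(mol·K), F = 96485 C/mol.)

E°_cell = -0.13 − (-0.74) = 0.61 V, with n = 6 electrons transferred.
At equilibrium E = 0, so the Nernst equation gives ln K = nFE°/RT = (6)(96485)(0.61)/((8.314)(298)) = 142.53.

ln K = 142.5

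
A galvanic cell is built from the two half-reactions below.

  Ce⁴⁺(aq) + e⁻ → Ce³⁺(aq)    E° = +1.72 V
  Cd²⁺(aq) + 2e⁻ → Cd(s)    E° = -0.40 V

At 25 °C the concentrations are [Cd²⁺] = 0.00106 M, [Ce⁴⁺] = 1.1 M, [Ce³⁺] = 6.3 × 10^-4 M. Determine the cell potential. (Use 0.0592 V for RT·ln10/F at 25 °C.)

The Ce⁴⁺/Ce³⁺ couple has the higher reduction potential and acts as the cathode, so E°_cell = +1.72 − (-0.40) = 2.12 V.
Balancing electrons gives n = 2; the reaction quotient is Q = [Cd²⁺]·[Ce³⁺]^2/[Ce⁴⁺]^2 = 3.48 × 10^-10.
At 25 °C, E = E° − (0.0592/n) log Q = 2.12 − (0.0592/2)(-9.459) = 2.120 + 0.280 = 2.400 V.

2.40 V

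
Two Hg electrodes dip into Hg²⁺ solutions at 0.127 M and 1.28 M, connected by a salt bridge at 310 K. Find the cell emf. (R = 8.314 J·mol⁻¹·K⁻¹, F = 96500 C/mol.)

Both half-cells are Hg²⁺/Hg, so E°_cell = 0. The concentrated side is the cathode; the cell reaction moves Hg²⁺ from high to low concentration with n = 2.
Q = [Hg²⁺]_dilute/[Hg²⁺]_conc = 0.127/1.28 = 0.0992.
E = 0 − (RT/nF) ln Q = −((8.314×310)/(2×96500))(-2.310) = 0.0308 V.

0.031 V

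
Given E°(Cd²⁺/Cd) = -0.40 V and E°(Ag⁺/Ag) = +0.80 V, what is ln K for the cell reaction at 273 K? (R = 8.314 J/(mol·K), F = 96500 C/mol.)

E°_cell = +0.80 − (-0.40) = 1.20 V, with n = 2 electrons transferred.
At equilibrium E = 0, so the Nernst equation gives ln K = nFE°/RT = (2)(96500)(1.20)/((8.314)(273)) = 102.04.

ln K = 102.0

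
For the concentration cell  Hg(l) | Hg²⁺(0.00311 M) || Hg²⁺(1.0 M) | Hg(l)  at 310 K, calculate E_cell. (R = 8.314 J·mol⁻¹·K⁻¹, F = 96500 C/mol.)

0.077 V

Both half-cells are Hg²⁺/Hg, so E°_cell = 0. The concentrated side is the cathode; the cell reaction moves Hg²⁺ from high to low concentration with n = 2.
Q = [Hg²⁺]_dilute/[Hg²⁺]_conc = 0.00311/1.0 = 0.00311.
E = 0 − (RT/nF) ln Q = −((8.314×310)/(2×96500))(-5.773) = 0.0771 V.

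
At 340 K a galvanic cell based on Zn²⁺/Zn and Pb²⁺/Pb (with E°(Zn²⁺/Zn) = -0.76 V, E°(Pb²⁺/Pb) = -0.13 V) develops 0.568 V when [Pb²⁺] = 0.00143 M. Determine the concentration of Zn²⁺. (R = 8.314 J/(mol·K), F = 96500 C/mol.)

From the Nernst equation, ln Q = nF(E° − E)/RT = 2×96500×(0.63 − 0.568)/(8.314×340) = 4.233, so Q = 68.9.
With Q = [Zn²⁺]/[Pb²⁺] and the known concentrations, [Zn²⁺] in the numerator gives [Zn²⁺] = 0.099 M.

0.099 M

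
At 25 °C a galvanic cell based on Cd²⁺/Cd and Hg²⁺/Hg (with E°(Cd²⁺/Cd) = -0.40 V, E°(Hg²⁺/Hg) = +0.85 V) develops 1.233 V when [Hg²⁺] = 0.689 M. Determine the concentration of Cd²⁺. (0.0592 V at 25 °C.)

From the Nernst equation, log Q = n(E° − E)/0.0592 = 2(1.25 − 1.233)/0.0592 = 0.574, so Q = 3.75.
With Q = [Cd²⁺]/[Hg²⁺] and the known concentrations, [Cd²⁺] in the numerator gives [Cd²⁺] = 2.6 M.

2.6 M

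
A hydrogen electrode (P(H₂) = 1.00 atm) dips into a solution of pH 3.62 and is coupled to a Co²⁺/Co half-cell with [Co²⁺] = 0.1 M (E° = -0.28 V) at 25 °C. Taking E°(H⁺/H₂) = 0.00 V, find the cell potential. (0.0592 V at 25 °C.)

0.095 V

The hydrogen couple is the cathode, so E°_cell = 0.28 V; n = 2.
[H⁺] = 10^(−3.62) = 2.4 × 10^-4 M, and Q = [Co²⁺]·P(H₂) / [H⁺]^2 = 1.74 × 10^6.
E = E° − (0.0592/2) log Q = 0.28 − (0.0592/2)(6.240) = 0.095 V.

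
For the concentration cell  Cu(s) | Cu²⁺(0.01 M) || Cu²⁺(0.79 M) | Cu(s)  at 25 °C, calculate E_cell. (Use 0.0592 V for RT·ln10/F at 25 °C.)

Both half-cells are Cu²⁺/Cu, so E°_cell = 0. The concentrated side is the cathode; the cell reaction moves Cu²⁺ from high to low concentration with n = 2.
Q = [Cu²⁺]_dilute/[Cu²⁺]_conc = 0.01/0.79 = 0.0127.
E = 0 − (0.0592/2) log Q = −(0.0592/2)(-1.898) = 0.0562 V.

0.056 V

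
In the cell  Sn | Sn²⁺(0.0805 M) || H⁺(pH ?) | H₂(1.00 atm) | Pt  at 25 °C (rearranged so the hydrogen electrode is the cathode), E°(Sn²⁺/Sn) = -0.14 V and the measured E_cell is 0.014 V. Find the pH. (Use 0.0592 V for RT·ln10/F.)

pH = 2.68

E°_cell = 0.14 V and n = 2.
log Q = n(E° − E)/0.0592 = 2×(0.14 − 0.014)/0.0592 = 4.257.
With Q = [Sn²⁺]·P(H₂) / [H⁺]^2, solving for [H⁺] gives log[H⁺] = -2.675, so pH = 2.68.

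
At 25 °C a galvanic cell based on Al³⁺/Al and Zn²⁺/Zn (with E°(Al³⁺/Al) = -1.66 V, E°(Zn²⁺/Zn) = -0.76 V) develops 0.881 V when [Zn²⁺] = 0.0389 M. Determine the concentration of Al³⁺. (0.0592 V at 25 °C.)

0.07 M

From the Nernst equation, log Q = n(E° − E)/0.0592 = 6(0.90 − 0.881)/0.0592 = 1.926, so Q = 84.3.
With Q = [Al³⁺]^2/[Zn²⁺]^3 and the known concentrations, [Al³⁺]^2 in the numerator gives [Al³⁺] = 0.07 M.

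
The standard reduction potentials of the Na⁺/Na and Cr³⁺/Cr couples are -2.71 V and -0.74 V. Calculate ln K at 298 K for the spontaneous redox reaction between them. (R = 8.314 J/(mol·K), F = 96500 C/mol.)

ln K = 230.2

E°_cell = -0.74 − (-2.71) = 1.97 V, with n = 3 electrons transferred.
At equilibrium E = 0, so the Nernst equation gives ln K = nFE°/RT = (3)(96500)(1.97)/((8.314)(298)) = 230.19.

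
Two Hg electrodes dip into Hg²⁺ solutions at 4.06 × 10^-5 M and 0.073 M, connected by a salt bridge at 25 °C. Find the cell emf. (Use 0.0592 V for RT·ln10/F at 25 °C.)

0.096 V

Both half-cells are Hg²⁺/Hg, so E°_cell = 0. The concentrated side is the cathode; the cell reaction moves Hg²⁺ from high to low concentration with n = 2.
Q = [Hg²⁺]_dilute/[Hg²⁺]_conc = 4.06 × 10^-5/0.073 = 5.56 × 10^-4.
E = 0 − (0.0592/2) log Q = −(0.0592/2)(-3.255) = 0.0963 V.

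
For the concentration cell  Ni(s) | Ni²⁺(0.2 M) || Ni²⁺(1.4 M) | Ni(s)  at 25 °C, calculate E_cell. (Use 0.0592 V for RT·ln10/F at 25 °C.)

0.025 V

Both half-cells are Ni²⁺/Ni, so E°_cell = 0. The concentrated side is the cathode; the cell reaction moves Ni²⁺ from high to low concentration with n = 2.
Q = [Ni²⁺]_dilute/[Ni²⁺]_conc = 0.2/1.4 = 0.143.
E = 0 − (0.0592/2) log Q = −(0.0592/2)(-0.845) = 0.0250 V.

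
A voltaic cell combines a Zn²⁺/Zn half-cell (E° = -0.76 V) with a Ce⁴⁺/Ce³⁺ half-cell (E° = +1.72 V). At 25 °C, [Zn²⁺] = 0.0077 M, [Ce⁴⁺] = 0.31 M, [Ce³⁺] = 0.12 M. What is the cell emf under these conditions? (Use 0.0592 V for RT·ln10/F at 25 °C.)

2.57 V

The Ce⁴⁺/Ce³⁺ couple has the higher reduction potential and acts as the cathode, so E°_cell = +1.72 − (-0.76) = 2.48 V.
Balancing electrons gives n = 2; the reaction quotient is Q = [Zn²⁺]·[Ce³⁺]^2/[Ce⁴⁺]^2 = 0.00115.
At 25 °C, E = E° − (0.0592/n) log Q = 2.48 − (0.0592/2)(-2.938) = 2.480 + 0.087 = 2.567 V.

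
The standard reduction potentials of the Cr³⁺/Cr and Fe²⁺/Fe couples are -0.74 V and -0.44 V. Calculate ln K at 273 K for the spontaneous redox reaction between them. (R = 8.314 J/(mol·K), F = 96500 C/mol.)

E°_cell = -0.44 − (-0.74) = 0.30 V, with n = 6 electrons transferred.
At equilibrium E = 0, so the Nernst equation gives ln K = nFE°/RT = (6)(96500)(0.30)/((8.314)(273)) = 76.53.

ln K = 76.5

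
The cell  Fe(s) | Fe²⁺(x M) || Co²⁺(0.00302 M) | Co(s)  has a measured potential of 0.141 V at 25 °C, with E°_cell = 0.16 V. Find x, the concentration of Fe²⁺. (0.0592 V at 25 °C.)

From the Nernst equation, log Q = n(E° − E)/0.0592 = 2(0.16 − 0.141)/0.0592 = 0.642, so Q = 4.38.
With Q = [Fe²⁺]/[Co²⁺] and the known concentrations, [Fe²⁺] in the numerator gives [Fe²⁺] = 0.013 M.

0.013 M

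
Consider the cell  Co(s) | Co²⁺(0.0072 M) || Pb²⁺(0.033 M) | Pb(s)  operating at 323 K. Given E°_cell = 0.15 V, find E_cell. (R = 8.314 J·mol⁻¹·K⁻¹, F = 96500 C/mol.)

Balancing electrons gives n = 2; the reaction quotient is Q = [Co²⁺]/[Pb²⁺] = 0.218.
E = E° − (RT/nF) ln Q = 0.15 − (8.314×323)/(2×96500) × (-1.522) = 0.150 + 0.021 = 0.171 V.

0.171 V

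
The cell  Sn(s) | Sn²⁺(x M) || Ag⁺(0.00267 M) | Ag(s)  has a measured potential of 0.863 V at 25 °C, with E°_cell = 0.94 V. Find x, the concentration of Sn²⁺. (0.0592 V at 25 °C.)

From the Nernst equation, log Q = n(E° − E)/0.0592 = 2(0.94 − 0.863)/0.0592 = 2.601, so Q = 399.
With Q = [Sn²⁺]/[Ag⁺]^2 and the known concentrations, [Sn²⁺] in the numerator gives [Sn²⁺] = 0.0028 M.

0.0028 M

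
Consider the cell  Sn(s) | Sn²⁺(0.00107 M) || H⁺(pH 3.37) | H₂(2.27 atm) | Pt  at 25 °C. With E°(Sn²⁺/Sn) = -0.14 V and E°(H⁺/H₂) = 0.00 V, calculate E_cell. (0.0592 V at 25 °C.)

The hydrogen couple is the cathode, so E°_cell = 0.14 V; n = 2.
[H⁺] = 10^(−3.37) = 4.3 × 10^-4 M, and Q = [Sn²⁺]·P(H₂) / [H⁺]^2 = 1.33 × 10^4.
E = E° − (0.0592/2) log Q = 0.14 − (0.0592/2)(4.125) = 0.018 V.

0.018 V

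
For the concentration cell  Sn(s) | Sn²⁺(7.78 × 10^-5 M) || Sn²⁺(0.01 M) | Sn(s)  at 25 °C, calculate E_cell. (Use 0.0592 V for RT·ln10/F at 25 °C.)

Both half-cells are Sn²⁺/Sn, so E°_cell = 0. The concentrated side is the cathode; the cell reaction moves Sn²⁺ from high to low concentration with n = 2.
Q = [Sn²⁺]_dilute/[Sn²⁺]_conc = 7.78 × 10^-5/0.01 = 0.00778.
E = 0 − (0.0592/2) log Q = −(0.0592/2)(-2.109) = 0.0624 V.

0.062 V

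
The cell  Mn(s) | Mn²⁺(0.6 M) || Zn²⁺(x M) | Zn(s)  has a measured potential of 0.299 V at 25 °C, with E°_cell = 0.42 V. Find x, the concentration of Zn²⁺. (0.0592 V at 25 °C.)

4.9 × 10^-5 M

From the Nernst equation, log Q = n(E° − E)/0.0592 = 2(0.42 − 0.299)/0.0592 = 4.088, so Q = 1.22 × 10^4.
With Q = [Mn²⁺]/[Zn²⁺] and the known concentrations, [Zn²⁺] in the denominator gives [Zn²⁺] = 4.9 × 10^-5 M.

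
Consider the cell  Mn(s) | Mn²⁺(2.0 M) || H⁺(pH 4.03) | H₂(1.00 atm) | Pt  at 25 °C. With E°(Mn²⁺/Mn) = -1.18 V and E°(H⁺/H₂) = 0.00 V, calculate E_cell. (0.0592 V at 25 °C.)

The hydrogen couple is the cathode, so E°_cell = 1.18 V; n = 2.
[H⁺] = 10^(−4.03) = 9.3 × 10^-5 M, and Q = [Mn²⁺]·P(H₂) / [H⁺]^2 = 2.3 × 10^8.
E = E° − (0.0592/2) log Q = 1.18 − (0.0592/2)(8.361) = 0.933 V.

0.93 V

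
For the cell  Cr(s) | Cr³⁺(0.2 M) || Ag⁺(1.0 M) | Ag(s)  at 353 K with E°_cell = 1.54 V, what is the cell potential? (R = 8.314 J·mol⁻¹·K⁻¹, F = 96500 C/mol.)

Balancing electrons gives n = 3; the reaction quotient is Q = [Cr³⁺]/[Ag⁺]^3 = 0.200.
E = E° − (RT/nF) ln Q = 1.54 − (8.314×353)/(3×96500) × (-1.609) = 1.540 + 0.016 = 1.556 V.

1.56 V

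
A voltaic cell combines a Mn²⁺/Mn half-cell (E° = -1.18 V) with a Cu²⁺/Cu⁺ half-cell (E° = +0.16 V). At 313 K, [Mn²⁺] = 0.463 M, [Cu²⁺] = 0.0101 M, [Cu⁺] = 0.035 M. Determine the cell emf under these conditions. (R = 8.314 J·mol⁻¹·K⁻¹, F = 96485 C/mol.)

The Cu²⁺/Cu⁺ couple has the higher reduction potential and acts as the cathode, so E°_cell = +0.16 − (-1.18) = 1.34 V.
Balancing electrons gives n = 2; the reaction quotient is Q = [Mn²⁺]·[Cu⁺]^2/[Cu²⁺]^2 = 5.56.
E = E° − (RT/nF) ln Q = 1.34 − (8.314×313)/(2×96485) × (1.716) = 1.340 − 0.023 = 1.317 V.

1.32 V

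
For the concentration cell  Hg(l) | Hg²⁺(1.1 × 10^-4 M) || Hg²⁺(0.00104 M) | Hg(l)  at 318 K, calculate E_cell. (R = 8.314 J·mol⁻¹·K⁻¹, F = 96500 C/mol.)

Both half-cells are Hg²⁺/Hg, so E°_cell = 0. The concentrated side is the cathode; the cell reaction moves Hg²⁺ from high to low concentration with n = 2.
Q = [Hg²⁺]_dilute/[Hg²⁺]_conc = 1.1 × 10^-4/0.00104 = 0.106.
E = 0 − (RT/nF) ln Q = −((8.314×318)/(2×96500))(-2.246) = 0.0308 V.

0.031 V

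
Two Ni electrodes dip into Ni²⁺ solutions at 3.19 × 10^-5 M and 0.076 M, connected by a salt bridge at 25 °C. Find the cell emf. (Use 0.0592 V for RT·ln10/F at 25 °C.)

0.100 V

Both half-cells are Ni²⁺/Ni, so E°_cell = 0. The concentrated side is the cathode; the cell reaction moves Ni²⁺ from high to low concentration with n = 2.
Q = [Ni²⁺]_dilute/[Ni²⁺]_conc = 3.19 × 10^-5/0.076 = 4.2 × 10^-4.
E = 0 − (0.0592/2) log Q = −(0.0592/2)(-3.377) = 0.1000 V.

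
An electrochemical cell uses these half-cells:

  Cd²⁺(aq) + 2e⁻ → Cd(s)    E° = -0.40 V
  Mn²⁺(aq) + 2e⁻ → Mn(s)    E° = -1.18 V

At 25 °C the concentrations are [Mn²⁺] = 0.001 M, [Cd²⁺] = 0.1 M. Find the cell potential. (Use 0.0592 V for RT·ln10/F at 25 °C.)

0.839 V

The Cd²⁺/Cd couple has the higher reduction potential and acts as the cathode, so E°_cell = -0.40 − (-1.18) = 0.78 V.
Balancing electrons gives n = 2; the reaction quotient is Q = [Mn²⁺]/[Cd²⁺] = 0.0100.
At 25 °C, E = E° − (0.0592/n) log Q = 0.78 − (0.0592/2)(-2.000) = 0.780 + 0.059 = 0.839 V.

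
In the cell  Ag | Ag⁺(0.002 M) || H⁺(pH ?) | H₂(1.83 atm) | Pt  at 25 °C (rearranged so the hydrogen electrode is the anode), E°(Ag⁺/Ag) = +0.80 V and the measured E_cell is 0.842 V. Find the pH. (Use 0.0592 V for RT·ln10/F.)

pH = 3.28

E°_cell = 0.80 V and n = 2.
log Q = n(E° − E)/0.0592 = 2×(0.80 − 0.842)/0.0592 = -1.419.
With Q = [H⁺]^2 / ([Ag⁺]^2·P(H₂)), solving for [H⁺] gives log[H⁺] = -3.277, so pH = 3.28.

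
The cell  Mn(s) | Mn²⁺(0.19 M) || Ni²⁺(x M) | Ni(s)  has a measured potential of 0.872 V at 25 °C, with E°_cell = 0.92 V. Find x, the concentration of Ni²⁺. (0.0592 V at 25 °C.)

0.0045 M

From the Nernst equation, log Q = n(E° − E)/0.0592 = 2(0.92 − 0.872)/0.0592 = 1.622, so Q = 41.8.
With Q = [Mn²⁺]/[Ni²⁺] and the known concentrations, [Ni²⁺] in the denominator gives [Ni²⁺] = 0.0045 M.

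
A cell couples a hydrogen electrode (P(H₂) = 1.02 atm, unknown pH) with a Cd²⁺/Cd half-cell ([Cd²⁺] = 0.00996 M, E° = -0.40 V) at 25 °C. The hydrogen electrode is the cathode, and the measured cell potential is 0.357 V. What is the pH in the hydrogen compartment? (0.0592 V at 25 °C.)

pH = 1.72

E°_cell = 0.40 V and n = 2.
log Q = n(E° − E)/0.0592 = 2×(0.40 − 0.357)/0.0592 = 1.453.
With Q = [Cd²⁺]·P(H₂) / [H⁺]^2, solving for [H⁺] gives log[H⁺] = -1.723, so pH = 1.72.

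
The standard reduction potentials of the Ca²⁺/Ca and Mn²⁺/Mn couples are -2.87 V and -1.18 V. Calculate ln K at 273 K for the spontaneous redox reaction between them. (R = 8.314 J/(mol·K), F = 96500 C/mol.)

E°_cell = -1.18 − (-2.87) = 1.69 V, with n = 2 electrons transferred.
At equilibrium E = 0, so the Nernst equation gives ln K = nFE°/RT = (2)(96500)(1.69)/((8.314)(273)) = 143.70.

ln K = 143.7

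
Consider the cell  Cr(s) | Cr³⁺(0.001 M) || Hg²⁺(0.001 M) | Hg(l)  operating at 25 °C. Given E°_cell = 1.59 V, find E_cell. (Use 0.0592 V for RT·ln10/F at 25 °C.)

Balancing electrons gives n = 6; the reaction quotient is Q = [Cr³⁺]^2/[Hg²⁺]^3 = 1000.
At 25 °C, E = E° − (0.0592/n) log Q = 1.59 − (0.0592/6)(3.000) = 1.590 − 0.030 = 1.560 V.

1.56 V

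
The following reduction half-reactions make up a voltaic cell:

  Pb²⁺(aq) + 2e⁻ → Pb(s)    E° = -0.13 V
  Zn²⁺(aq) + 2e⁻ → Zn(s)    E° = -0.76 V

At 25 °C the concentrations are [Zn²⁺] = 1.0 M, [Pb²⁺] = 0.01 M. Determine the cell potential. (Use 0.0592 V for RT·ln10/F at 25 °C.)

The Pb²⁺/Pb couple has the higher reduction potential and acts as the cathode, so E°_cell = -0.13 − (-0.76) = 0.63 V.
Balancing electrons gives n = 2; the reaction quotient is Q = [Zn²⁺]/[Pb²⁺] = 100.
At 25 °C, E = E° − (0.0592/n) log Q = 0.63 − (0.0592/2)(2.000) = 0.630 − 0.059 = 0.571 V.

0.571 V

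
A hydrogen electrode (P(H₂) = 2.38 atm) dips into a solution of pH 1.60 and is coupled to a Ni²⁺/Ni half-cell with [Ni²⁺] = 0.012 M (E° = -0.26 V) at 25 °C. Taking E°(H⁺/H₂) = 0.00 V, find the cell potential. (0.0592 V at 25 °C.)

The hydrogen couple is the cathode, so E°_cell = 0.26 V; n = 2.
[H⁺] = 10^(−1.60) = 0.025 M, and Q = [Ni²⁺]·P(H₂) / [H⁺]^2 = 45.3.
E = E° − (0.0592/2) log Q = 0.26 − (0.0592/2)(1.656) = 0.211 V.

0.21 V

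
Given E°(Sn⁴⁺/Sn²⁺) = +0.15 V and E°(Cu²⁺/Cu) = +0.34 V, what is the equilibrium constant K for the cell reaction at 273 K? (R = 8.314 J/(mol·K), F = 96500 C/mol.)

1 × 10^7

E°_cell = +0.34 − (+0.15) = 0.19 V, with n = 2 electrons transferred.
At equilibrium E = 0, so the Nernst equation gives ln K = nFE°/RT = (2)(96500)(0.19)/((8.314)(273)) = 16.16.
K = e^16.16 = 1 × 10^7.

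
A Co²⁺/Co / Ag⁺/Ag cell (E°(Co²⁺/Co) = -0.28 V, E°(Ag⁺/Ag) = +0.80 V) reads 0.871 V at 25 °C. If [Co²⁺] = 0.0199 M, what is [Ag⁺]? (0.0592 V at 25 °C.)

From the Nernst equation, log Q = n(E° − E)/0.0592 = 2(1.08 − 0.871)/0.0592 = 7.061, so Q = 1.15 × 10^7.
With Q = [Co²⁺]/[Ag⁺]^2 and the known concentrations, [Ag⁺]^2 in the denominator gives [Ag⁺] = 4.2 × 10^-5 M.

4.2 × 10^-5 M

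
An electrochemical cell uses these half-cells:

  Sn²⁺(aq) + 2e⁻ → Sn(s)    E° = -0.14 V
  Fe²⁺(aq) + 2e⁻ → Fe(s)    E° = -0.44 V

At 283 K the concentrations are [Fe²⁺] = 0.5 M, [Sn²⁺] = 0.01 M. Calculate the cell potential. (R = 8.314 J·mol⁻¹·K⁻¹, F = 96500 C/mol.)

The Sn²⁺/Sn couple has the higher reduction potential and acts as the cathode, so E°_cell = -0.14 − (-0.44) = 0.30 V.
Balancing electrons gives n = 2; the reaction quotient is Q = [Fe²⁺]/[Sn²⁺] = 50.0.
E = E° − (RT/nF) ln Q = 0.30 − (8.314×283)/(2×96500) × (3.912) = 0.300 − 0.048 = 0.252 V.

0.252 V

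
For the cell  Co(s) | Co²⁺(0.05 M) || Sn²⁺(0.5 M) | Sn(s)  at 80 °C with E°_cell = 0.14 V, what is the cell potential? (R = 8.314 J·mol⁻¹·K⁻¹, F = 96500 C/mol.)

0.175 V

Balancing electrons gives n = 2; the reaction quotient is Q = [Co²⁺]/[Sn²⁺] = 0.100.
E = E° − (RT/nF) ln Q = 0.14 − (8.314×353)/(2×96500) × (-2.303) = 0.140 + 0.035 = 0.175 V.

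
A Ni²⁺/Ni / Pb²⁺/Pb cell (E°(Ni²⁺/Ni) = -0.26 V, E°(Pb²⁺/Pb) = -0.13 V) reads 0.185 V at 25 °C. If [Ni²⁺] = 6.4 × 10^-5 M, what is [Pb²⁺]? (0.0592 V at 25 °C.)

0.0046 M

From the Nernst equation, log Q = n(E° − E)/0.0592 = 2(0.13 − 0.185)/0.0592 = -1.858, so Q = 0.0139.
With Q = [Ni²⁺]/[Pb²⁺] and the known concentrations, [Pb²⁺] in the denominator gives [Pb²⁺] = 0.0046 M.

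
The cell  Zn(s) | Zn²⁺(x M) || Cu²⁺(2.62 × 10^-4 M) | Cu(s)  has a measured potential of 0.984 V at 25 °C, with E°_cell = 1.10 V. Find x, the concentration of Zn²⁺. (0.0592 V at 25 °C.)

2.2 M

From the Nernst equation, log Q = n(E° − E)/0.0592 = 2(1.10 − 0.984)/0.0592 = 3.919, so Q = 8300.
With Q = [Zn²⁺]/[Cu²⁺] and the known concentrations, [Zn²⁺] in the numerator gives [Zn²⁺] = 2.2 M.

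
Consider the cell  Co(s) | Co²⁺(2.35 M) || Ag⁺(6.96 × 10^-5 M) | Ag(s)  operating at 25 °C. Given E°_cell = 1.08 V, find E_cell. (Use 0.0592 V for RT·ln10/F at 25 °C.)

Balancing electrons gives n = 2; the reaction quotient is Q = [Co²⁺]/[Ag⁺]^2 = 4.85 × 10^8.
At 25 °C, E = E° − (0.0592/n) log Q = 1.08 − (0.0592/2)(8.686) = 1.080 − 0.257 = 0.823 V.

0.823 V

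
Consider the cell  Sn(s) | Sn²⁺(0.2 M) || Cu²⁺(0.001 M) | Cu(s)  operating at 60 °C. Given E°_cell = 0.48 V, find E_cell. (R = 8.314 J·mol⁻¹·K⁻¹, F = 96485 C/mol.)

Balancing electrons gives n = 2; the reaction quotient is Q = [Sn²⁺]/[Cu²⁺] = 200.
E = E° − (RT/nF) ln Q = 0.48 − (8.314×333)/(2×96485) × (5.298) = 0.480 − 0.076 = 0.404 V.

0.404 V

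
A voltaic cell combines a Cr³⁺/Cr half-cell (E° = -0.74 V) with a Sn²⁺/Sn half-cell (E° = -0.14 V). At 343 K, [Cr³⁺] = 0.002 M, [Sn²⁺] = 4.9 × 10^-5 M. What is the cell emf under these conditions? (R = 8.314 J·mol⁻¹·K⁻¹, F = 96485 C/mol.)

0.515 V

The Sn²⁺/Sn couple has the higher reduction potential and acts as the cathode, so E°_cell = -0.14 − (-0.74) = 0.60 V.
Balancing electrons gives n = 6; the reaction quotient is Q = [Cr³⁺]^2/[Sn²⁺]^3 = 3.4 × 10^7.
E = E° − (RT/nF) ln Q = 0.60 − (8.314×343)/(6×96485) × (17.342) = 0.600 − 0.085 = 0.515 V.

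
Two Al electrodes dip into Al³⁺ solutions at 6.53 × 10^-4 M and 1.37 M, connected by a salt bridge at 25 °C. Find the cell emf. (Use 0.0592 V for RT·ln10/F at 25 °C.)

0.066 V

Both half-cells are Al³⁺/Al, so E°_cell = 0. The concentrated side is the cathode; the cell reaction moves Al³⁺ from high to low concentration with n = 3.
Q = [Al³⁺]_dilute/[Al³⁺]_conc = 6.53 × 10^-4/1.37 = 4.77 × 10^-4.
E = 0 − (0.0592/3) log Q = −(0.0592/3)(-3.322) = 0.0656 V.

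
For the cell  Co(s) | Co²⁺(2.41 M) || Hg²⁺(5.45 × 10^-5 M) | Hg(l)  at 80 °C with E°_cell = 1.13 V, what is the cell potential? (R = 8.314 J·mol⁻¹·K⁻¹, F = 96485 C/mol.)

0.967 V

Balancing electrons gives n = 2; the reaction quotient is Q = [Co²⁺]/[Hg²⁺] = 4.42 × 10^4.
E = E° − (RT/nF) ln Q = 1.13 − (8.314×353)/(2×96485) × (10.697) = 1.130 − 0.163 = 0.967 V.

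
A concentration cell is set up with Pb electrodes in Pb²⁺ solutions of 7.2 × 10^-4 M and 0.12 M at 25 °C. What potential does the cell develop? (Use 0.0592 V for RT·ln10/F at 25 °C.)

0.066 V

Both half-cells are Pb²⁺/Pb, so E°_cell = 0. The concentrated side is the cathode; the cell reaction moves Pb²⁺ from high to low concentration with n = 2.
Q = [Pb²⁺]_dilute/[Pb²⁺]_conc = 7.2 × 10^-4/0.12 = 0.00600.
E = 0 − (0.0592/2) log Q = −(0.0592/2)(-2.222) = 0.0658 V.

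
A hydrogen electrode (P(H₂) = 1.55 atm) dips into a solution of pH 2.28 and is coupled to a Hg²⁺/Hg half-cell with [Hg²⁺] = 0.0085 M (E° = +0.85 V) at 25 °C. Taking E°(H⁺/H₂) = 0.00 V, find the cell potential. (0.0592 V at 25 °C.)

The Hg²⁺/Hg couple is the cathode, so E°_cell = 0.85 V; n = 2.
[H⁺] = 10^(−2.28) = 0.0052 M, and Q = [H⁺]^2 / ([Hg²⁺]·P(H₂)) = 0.00209.
E = E° − (0.0592/2) log Q = 0.85 − (0.0592/2)(-2.680) = 0.929 V.

0.93 V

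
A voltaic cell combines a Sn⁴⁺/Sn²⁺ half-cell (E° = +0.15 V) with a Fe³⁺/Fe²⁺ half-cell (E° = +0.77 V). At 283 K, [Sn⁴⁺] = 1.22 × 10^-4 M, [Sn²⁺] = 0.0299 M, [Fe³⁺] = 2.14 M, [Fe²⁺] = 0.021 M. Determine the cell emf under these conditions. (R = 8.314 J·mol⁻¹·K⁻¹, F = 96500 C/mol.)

The Fe³⁺/Fe²⁺ couple has the higher reduction potential and acts as the cathode, so E°_cell = +0.77 − (+0.15) = 0.62 V.
Balancing electrons gives n = 2; the reaction quotient is Q = [Sn⁴⁺]·[Fe²⁺]^2/([Sn²⁺]·[Fe³⁺]^2) = 3.93 × 10^-7.
E = E° − (RT/nF) ln Q = 0.62 − (8.314×283)/(2×96500) × (-14.750) = 0.620 + 0.180 = 0.800 V.

0.800 V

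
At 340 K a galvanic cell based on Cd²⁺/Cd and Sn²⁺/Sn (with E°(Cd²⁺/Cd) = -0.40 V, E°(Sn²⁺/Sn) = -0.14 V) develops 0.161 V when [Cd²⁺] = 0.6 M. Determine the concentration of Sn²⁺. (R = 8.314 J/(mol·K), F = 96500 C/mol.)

From the Nernst equation, ln Q = nF(E° − E)/RT = 2×96500×(0.26 − 0.161)/(8.314×340) = 6.759, so Q = 862.
With Q = [Cd²⁺]/[Sn²⁺] and the known concentrations, [Sn²⁺] in the denominator gives [Sn²⁺] = 7 × 10^-4 M.

7 × 10^-4 M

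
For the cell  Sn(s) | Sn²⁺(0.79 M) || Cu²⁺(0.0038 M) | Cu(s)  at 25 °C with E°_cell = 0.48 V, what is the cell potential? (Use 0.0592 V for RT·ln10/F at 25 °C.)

Balancing electrons gives n = 2; the reaction quotient is Q = [Sn²⁺]/[Cu²⁺] = 208.
At 25 °C, E = E° − (0.0592/n) log Q = 0.48 − (0.0592/2)(2.318) = 0.480 − 0.069 = 0.411 V.

0.411 V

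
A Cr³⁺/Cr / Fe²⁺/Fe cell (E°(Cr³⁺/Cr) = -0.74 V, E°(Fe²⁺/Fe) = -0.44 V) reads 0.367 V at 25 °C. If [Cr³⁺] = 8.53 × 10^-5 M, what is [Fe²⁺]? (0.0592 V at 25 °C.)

0.36 M

From the Nernst equation, log Q = n(E° − E)/0.0592 = 6(0.30 − 0.367)/0.0592 = -6.791, so Q = 1.62 × 10^-7.
With Q = [Cr³⁺]^2/[Fe²⁺]^3 and the known concentrations, [Fe²⁺]^3 in the denominator gives [Fe²⁺] = 0.36 M.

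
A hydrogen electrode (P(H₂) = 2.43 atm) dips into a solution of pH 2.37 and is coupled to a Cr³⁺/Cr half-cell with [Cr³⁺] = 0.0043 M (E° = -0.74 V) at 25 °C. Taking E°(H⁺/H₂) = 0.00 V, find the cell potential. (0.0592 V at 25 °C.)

The hydrogen couple is the cathode, so E°_cell = 0.74 V; n = 6.
[H⁺] = 10^(−2.37) = 0.0043 M, and Q = [Cr³⁺]^2·P(H₂)^3 / [H⁺]^6 = 4.4 × 10^10.
E = E° − (0.0592/6) log Q = 0.74 − (0.0592/6)(10.644) = 0.635 V.

0.63 V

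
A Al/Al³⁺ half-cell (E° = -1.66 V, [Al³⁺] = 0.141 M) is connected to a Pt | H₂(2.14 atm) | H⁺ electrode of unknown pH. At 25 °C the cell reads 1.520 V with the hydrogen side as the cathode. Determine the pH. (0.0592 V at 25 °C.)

E°_cell = 1.66 V and n = 6.
log Q = n(E° − E)/0.0592 = 6×(1.66 − 1.520)/0.0592 = 14.189.
With Q = [Al³⁺]^2·P(H₂)^3 / [H⁺]^6, solving for [H⁺] gives log[H⁺] = -2.483, so pH = 2.48.

pH = 2.48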